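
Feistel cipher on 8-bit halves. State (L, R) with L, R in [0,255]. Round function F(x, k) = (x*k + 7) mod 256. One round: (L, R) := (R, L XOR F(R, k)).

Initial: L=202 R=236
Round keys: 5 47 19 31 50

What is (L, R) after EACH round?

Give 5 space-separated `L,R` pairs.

Answer: 236,105 105,162 162,100 100,129 129,93

Derivation:
Round 1 (k=5): L=236 R=105
Round 2 (k=47): L=105 R=162
Round 3 (k=19): L=162 R=100
Round 4 (k=31): L=100 R=129
Round 5 (k=50): L=129 R=93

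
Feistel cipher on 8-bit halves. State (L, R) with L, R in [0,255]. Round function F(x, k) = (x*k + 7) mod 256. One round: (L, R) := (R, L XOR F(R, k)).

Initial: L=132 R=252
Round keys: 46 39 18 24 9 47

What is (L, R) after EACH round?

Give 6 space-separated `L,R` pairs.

Round 1 (k=46): L=252 R=203
Round 2 (k=39): L=203 R=8
Round 3 (k=18): L=8 R=92
Round 4 (k=24): L=92 R=175
Round 5 (k=9): L=175 R=114
Round 6 (k=47): L=114 R=90

Answer: 252,203 203,8 8,92 92,175 175,114 114,90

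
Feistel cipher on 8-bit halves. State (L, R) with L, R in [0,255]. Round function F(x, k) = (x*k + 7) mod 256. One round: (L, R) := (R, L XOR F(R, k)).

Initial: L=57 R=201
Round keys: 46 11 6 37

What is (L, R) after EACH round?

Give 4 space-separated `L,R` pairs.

Answer: 201,28 28,242 242,175 175,160

Derivation:
Round 1 (k=46): L=201 R=28
Round 2 (k=11): L=28 R=242
Round 3 (k=6): L=242 R=175
Round 4 (k=37): L=175 R=160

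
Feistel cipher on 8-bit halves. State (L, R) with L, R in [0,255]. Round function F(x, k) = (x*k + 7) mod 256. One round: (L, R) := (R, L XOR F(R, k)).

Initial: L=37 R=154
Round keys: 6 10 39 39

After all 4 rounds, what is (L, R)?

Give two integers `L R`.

Answer: 144 46

Derivation:
Round 1 (k=6): L=154 R=134
Round 2 (k=10): L=134 R=217
Round 3 (k=39): L=217 R=144
Round 4 (k=39): L=144 R=46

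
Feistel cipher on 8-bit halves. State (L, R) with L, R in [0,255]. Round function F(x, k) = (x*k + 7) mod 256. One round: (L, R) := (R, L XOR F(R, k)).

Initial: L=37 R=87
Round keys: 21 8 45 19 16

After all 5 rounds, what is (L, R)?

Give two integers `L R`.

Answer: 47 247

Derivation:
Round 1 (k=21): L=87 R=15
Round 2 (k=8): L=15 R=40
Round 3 (k=45): L=40 R=0
Round 4 (k=19): L=0 R=47
Round 5 (k=16): L=47 R=247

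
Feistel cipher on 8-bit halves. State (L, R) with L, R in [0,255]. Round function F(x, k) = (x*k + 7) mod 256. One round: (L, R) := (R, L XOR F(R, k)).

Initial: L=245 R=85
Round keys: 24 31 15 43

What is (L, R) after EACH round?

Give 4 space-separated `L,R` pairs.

Round 1 (k=24): L=85 R=10
Round 2 (k=31): L=10 R=104
Round 3 (k=15): L=104 R=21
Round 4 (k=43): L=21 R=230

Answer: 85,10 10,104 104,21 21,230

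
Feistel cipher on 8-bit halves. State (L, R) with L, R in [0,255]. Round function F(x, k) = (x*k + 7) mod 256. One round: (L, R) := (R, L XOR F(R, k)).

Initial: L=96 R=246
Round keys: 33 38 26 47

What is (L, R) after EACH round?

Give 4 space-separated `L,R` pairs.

Answer: 246,221 221,35 35,72 72,28

Derivation:
Round 1 (k=33): L=246 R=221
Round 2 (k=38): L=221 R=35
Round 3 (k=26): L=35 R=72
Round 4 (k=47): L=72 R=28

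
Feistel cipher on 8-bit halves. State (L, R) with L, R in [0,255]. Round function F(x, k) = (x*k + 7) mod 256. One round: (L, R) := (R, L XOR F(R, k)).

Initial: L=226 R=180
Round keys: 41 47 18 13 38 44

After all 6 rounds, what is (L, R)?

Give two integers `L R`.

Round 1 (k=41): L=180 R=57
Round 2 (k=47): L=57 R=202
Round 3 (k=18): L=202 R=2
Round 4 (k=13): L=2 R=235
Round 5 (k=38): L=235 R=235
Round 6 (k=44): L=235 R=128

Answer: 235 128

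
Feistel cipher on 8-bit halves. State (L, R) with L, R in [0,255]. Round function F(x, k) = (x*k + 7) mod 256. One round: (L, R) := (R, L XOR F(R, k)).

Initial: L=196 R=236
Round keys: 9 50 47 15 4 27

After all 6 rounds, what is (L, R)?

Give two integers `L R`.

Round 1 (k=9): L=236 R=151
Round 2 (k=50): L=151 R=105
Round 3 (k=47): L=105 R=217
Round 4 (k=15): L=217 R=215
Round 5 (k=4): L=215 R=186
Round 6 (k=27): L=186 R=114

Answer: 186 114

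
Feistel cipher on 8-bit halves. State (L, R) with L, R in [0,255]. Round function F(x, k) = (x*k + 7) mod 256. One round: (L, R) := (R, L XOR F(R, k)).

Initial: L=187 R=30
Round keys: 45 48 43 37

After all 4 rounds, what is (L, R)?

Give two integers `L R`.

Answer: 108 154

Derivation:
Round 1 (k=45): L=30 R=246
Round 2 (k=48): L=246 R=57
Round 3 (k=43): L=57 R=108
Round 4 (k=37): L=108 R=154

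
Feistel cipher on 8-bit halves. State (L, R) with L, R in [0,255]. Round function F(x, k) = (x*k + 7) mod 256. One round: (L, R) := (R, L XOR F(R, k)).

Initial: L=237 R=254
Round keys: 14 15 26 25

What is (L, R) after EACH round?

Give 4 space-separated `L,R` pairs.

Round 1 (k=14): L=254 R=6
Round 2 (k=15): L=6 R=159
Round 3 (k=26): L=159 R=43
Round 4 (k=25): L=43 R=165

Answer: 254,6 6,159 159,43 43,165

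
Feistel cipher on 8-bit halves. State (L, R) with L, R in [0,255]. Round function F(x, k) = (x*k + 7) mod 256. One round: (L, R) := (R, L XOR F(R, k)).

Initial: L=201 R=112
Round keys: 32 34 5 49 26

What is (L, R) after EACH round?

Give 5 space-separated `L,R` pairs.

Answer: 112,206 206,19 19,168 168,60 60,183

Derivation:
Round 1 (k=32): L=112 R=206
Round 2 (k=34): L=206 R=19
Round 3 (k=5): L=19 R=168
Round 4 (k=49): L=168 R=60
Round 5 (k=26): L=60 R=183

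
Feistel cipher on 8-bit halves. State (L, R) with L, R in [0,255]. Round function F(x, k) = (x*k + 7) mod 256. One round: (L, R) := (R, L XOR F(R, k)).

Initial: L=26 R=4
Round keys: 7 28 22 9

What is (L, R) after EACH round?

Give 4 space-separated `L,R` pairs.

Round 1 (k=7): L=4 R=57
Round 2 (k=28): L=57 R=71
Round 3 (k=22): L=71 R=24
Round 4 (k=9): L=24 R=152

Answer: 4,57 57,71 71,24 24,152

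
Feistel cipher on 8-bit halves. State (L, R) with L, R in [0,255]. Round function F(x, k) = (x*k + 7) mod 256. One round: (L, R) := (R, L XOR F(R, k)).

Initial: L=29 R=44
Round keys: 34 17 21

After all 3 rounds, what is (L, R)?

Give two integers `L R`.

Answer: 197 242

Derivation:
Round 1 (k=34): L=44 R=194
Round 2 (k=17): L=194 R=197
Round 3 (k=21): L=197 R=242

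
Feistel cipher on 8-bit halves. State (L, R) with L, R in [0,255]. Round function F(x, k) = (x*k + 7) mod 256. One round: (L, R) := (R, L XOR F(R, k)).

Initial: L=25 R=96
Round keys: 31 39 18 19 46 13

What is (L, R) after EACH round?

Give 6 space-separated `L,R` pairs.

Round 1 (k=31): L=96 R=190
Round 2 (k=39): L=190 R=153
Round 3 (k=18): L=153 R=119
Round 4 (k=19): L=119 R=69
Round 5 (k=46): L=69 R=26
Round 6 (k=13): L=26 R=28

Answer: 96,190 190,153 153,119 119,69 69,26 26,28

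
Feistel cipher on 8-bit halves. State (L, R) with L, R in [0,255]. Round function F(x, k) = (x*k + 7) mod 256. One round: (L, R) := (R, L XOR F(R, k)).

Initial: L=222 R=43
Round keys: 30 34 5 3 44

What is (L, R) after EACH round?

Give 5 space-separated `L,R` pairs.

Answer: 43,207 207,174 174,162 162,67 67,41

Derivation:
Round 1 (k=30): L=43 R=207
Round 2 (k=34): L=207 R=174
Round 3 (k=5): L=174 R=162
Round 4 (k=3): L=162 R=67
Round 5 (k=44): L=67 R=41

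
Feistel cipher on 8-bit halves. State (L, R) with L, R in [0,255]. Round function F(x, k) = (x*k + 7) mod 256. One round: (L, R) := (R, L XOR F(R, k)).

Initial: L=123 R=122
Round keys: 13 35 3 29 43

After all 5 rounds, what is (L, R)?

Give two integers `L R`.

Round 1 (k=13): L=122 R=66
Round 2 (k=35): L=66 R=119
Round 3 (k=3): L=119 R=46
Round 4 (k=29): L=46 R=74
Round 5 (k=43): L=74 R=91

Answer: 74 91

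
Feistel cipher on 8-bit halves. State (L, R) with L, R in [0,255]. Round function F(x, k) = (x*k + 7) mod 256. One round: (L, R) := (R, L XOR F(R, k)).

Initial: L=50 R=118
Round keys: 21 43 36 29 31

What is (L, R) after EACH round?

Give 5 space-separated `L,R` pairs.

Round 1 (k=21): L=118 R=135
Round 2 (k=43): L=135 R=194
Round 3 (k=36): L=194 R=200
Round 4 (k=29): L=200 R=109
Round 5 (k=31): L=109 R=242

Answer: 118,135 135,194 194,200 200,109 109,242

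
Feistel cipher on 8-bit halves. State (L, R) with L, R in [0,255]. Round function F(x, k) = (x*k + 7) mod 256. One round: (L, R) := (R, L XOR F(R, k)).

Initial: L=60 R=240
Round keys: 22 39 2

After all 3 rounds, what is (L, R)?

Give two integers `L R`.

Answer: 84 52

Derivation:
Round 1 (k=22): L=240 R=155
Round 2 (k=39): L=155 R=84
Round 3 (k=2): L=84 R=52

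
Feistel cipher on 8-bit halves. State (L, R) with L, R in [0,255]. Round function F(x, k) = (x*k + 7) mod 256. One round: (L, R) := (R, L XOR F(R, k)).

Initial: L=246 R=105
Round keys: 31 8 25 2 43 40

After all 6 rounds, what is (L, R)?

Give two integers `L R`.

Round 1 (k=31): L=105 R=72
Round 2 (k=8): L=72 R=46
Round 3 (k=25): L=46 R=205
Round 4 (k=2): L=205 R=143
Round 5 (k=43): L=143 R=193
Round 6 (k=40): L=193 R=160

Answer: 193 160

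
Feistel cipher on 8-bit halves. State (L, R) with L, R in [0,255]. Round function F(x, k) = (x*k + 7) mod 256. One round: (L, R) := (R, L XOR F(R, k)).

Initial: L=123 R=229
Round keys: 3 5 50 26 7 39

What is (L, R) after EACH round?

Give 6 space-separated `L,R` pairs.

Answer: 229,205 205,237 237,156 156,50 50,249 249,196

Derivation:
Round 1 (k=3): L=229 R=205
Round 2 (k=5): L=205 R=237
Round 3 (k=50): L=237 R=156
Round 4 (k=26): L=156 R=50
Round 5 (k=7): L=50 R=249
Round 6 (k=39): L=249 R=196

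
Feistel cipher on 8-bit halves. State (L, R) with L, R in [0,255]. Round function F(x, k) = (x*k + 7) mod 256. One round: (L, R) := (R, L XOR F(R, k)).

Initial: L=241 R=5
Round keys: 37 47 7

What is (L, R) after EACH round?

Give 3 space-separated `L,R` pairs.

Answer: 5,49 49,3 3,45

Derivation:
Round 1 (k=37): L=5 R=49
Round 2 (k=47): L=49 R=3
Round 3 (k=7): L=3 R=45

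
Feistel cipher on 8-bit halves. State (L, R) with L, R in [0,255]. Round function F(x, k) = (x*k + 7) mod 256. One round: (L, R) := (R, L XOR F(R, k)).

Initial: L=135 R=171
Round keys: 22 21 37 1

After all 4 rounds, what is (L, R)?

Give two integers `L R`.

Round 1 (k=22): L=171 R=62
Round 2 (k=21): L=62 R=182
Round 3 (k=37): L=182 R=107
Round 4 (k=1): L=107 R=196

Answer: 107 196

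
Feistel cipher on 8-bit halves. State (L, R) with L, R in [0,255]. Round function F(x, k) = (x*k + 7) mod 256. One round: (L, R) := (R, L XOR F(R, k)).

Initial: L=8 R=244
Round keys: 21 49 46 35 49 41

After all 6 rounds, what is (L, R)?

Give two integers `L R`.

Answer: 160 150

Derivation:
Round 1 (k=21): L=244 R=3
Round 2 (k=49): L=3 R=110
Round 3 (k=46): L=110 R=200
Round 4 (k=35): L=200 R=49
Round 5 (k=49): L=49 R=160
Round 6 (k=41): L=160 R=150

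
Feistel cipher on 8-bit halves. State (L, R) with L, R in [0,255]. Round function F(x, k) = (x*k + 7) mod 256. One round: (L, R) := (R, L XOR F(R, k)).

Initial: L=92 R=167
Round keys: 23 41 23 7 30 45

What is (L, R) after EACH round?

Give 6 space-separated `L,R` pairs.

Answer: 167,84 84,220 220,159 159,188 188,144 144,235

Derivation:
Round 1 (k=23): L=167 R=84
Round 2 (k=41): L=84 R=220
Round 3 (k=23): L=220 R=159
Round 4 (k=7): L=159 R=188
Round 5 (k=30): L=188 R=144
Round 6 (k=45): L=144 R=235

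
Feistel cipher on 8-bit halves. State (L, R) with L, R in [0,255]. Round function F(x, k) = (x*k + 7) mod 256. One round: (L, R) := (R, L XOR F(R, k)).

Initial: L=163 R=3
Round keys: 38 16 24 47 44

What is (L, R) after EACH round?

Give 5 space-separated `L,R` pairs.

Round 1 (k=38): L=3 R=218
Round 2 (k=16): L=218 R=164
Round 3 (k=24): L=164 R=189
Round 4 (k=47): L=189 R=30
Round 5 (k=44): L=30 R=146

Answer: 3,218 218,164 164,189 189,30 30,146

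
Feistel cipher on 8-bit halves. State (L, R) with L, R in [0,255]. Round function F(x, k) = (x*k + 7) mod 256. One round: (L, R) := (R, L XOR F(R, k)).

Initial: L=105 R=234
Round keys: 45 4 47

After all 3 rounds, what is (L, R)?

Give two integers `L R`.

Answer: 237 202

Derivation:
Round 1 (k=45): L=234 R=64
Round 2 (k=4): L=64 R=237
Round 3 (k=47): L=237 R=202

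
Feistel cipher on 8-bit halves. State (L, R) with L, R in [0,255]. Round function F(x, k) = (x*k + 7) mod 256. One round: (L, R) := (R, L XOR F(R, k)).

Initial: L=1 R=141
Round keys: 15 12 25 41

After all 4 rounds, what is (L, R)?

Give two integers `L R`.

Round 1 (k=15): L=141 R=75
Round 2 (k=12): L=75 R=6
Round 3 (k=25): L=6 R=214
Round 4 (k=41): L=214 R=75

Answer: 214 75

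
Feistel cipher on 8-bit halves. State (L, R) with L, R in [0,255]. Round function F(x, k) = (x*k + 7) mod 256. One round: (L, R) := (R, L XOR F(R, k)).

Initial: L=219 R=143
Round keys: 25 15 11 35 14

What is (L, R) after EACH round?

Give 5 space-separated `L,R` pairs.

Answer: 143,37 37,189 189,3 3,205 205,62

Derivation:
Round 1 (k=25): L=143 R=37
Round 2 (k=15): L=37 R=189
Round 3 (k=11): L=189 R=3
Round 4 (k=35): L=3 R=205
Round 5 (k=14): L=205 R=62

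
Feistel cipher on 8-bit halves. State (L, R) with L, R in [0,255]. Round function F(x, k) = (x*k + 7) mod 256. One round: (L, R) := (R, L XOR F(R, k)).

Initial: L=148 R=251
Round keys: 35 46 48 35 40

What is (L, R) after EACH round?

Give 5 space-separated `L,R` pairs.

Answer: 251,204 204,84 84,11 11,220 220,108

Derivation:
Round 1 (k=35): L=251 R=204
Round 2 (k=46): L=204 R=84
Round 3 (k=48): L=84 R=11
Round 4 (k=35): L=11 R=220
Round 5 (k=40): L=220 R=108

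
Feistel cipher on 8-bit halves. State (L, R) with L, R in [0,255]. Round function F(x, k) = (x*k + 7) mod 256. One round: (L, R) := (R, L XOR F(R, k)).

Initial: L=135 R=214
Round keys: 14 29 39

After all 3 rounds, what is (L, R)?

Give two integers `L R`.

Round 1 (k=14): L=214 R=60
Round 2 (k=29): L=60 R=5
Round 3 (k=39): L=5 R=246

Answer: 5 246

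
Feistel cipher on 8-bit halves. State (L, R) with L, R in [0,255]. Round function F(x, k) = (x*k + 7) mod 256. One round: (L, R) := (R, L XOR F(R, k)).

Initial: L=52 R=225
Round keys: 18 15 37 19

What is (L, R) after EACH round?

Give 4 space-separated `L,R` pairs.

Answer: 225,237 237,11 11,115 115,155

Derivation:
Round 1 (k=18): L=225 R=237
Round 2 (k=15): L=237 R=11
Round 3 (k=37): L=11 R=115
Round 4 (k=19): L=115 R=155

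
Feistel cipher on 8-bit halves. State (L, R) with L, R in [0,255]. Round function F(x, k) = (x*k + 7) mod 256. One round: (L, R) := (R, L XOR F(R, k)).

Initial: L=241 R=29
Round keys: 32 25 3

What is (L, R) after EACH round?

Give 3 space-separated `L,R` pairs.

Round 1 (k=32): L=29 R=86
Round 2 (k=25): L=86 R=112
Round 3 (k=3): L=112 R=1

Answer: 29,86 86,112 112,1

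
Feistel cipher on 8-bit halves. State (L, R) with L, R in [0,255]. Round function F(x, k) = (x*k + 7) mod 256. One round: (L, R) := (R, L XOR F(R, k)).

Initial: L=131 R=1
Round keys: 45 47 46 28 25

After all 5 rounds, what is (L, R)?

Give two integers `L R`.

Round 1 (k=45): L=1 R=183
Round 2 (k=47): L=183 R=161
Round 3 (k=46): L=161 R=66
Round 4 (k=28): L=66 R=158
Round 5 (k=25): L=158 R=55

Answer: 158 55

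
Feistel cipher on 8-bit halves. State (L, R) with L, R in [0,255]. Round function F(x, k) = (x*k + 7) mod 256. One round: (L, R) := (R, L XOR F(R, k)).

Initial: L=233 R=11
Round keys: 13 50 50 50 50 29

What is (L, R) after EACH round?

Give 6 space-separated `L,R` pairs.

Answer: 11,127 127,222 222,28 28,161 161,101 101,217

Derivation:
Round 1 (k=13): L=11 R=127
Round 2 (k=50): L=127 R=222
Round 3 (k=50): L=222 R=28
Round 4 (k=50): L=28 R=161
Round 5 (k=50): L=161 R=101
Round 6 (k=29): L=101 R=217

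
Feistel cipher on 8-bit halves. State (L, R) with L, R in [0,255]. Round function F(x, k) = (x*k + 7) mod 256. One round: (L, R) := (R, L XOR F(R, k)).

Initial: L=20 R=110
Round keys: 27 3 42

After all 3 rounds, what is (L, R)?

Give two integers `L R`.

Answer: 72 98

Derivation:
Round 1 (k=27): L=110 R=181
Round 2 (k=3): L=181 R=72
Round 3 (k=42): L=72 R=98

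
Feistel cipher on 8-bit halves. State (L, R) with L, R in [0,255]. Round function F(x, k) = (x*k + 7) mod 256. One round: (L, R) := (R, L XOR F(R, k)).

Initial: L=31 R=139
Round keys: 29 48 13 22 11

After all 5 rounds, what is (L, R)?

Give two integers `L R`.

Answer: 95 214

Derivation:
Round 1 (k=29): L=139 R=217
Round 2 (k=48): L=217 R=60
Round 3 (k=13): L=60 R=202
Round 4 (k=22): L=202 R=95
Round 5 (k=11): L=95 R=214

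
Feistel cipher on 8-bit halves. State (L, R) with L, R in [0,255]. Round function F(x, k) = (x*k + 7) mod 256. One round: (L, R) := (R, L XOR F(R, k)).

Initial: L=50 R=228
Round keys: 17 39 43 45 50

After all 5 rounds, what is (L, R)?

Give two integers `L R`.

Answer: 89 29

Derivation:
Round 1 (k=17): L=228 R=25
Round 2 (k=39): L=25 R=50
Round 3 (k=43): L=50 R=116
Round 4 (k=45): L=116 R=89
Round 5 (k=50): L=89 R=29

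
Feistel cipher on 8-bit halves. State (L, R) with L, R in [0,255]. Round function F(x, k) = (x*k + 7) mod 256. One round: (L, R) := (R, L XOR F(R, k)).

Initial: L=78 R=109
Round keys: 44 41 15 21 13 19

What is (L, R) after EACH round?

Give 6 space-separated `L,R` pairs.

Answer: 109,141 141,241 241,171 171,255 255,81 81,245

Derivation:
Round 1 (k=44): L=109 R=141
Round 2 (k=41): L=141 R=241
Round 3 (k=15): L=241 R=171
Round 4 (k=21): L=171 R=255
Round 5 (k=13): L=255 R=81
Round 6 (k=19): L=81 R=245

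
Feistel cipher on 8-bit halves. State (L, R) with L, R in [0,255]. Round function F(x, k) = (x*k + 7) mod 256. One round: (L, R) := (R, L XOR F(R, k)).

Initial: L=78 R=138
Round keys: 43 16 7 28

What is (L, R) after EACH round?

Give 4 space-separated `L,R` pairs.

Answer: 138,123 123,61 61,201 201,62

Derivation:
Round 1 (k=43): L=138 R=123
Round 2 (k=16): L=123 R=61
Round 3 (k=7): L=61 R=201
Round 4 (k=28): L=201 R=62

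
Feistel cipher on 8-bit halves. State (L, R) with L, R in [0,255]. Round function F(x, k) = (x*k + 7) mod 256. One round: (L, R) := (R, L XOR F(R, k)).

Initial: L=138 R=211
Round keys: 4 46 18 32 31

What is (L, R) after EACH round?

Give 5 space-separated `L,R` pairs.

Answer: 211,217 217,214 214,202 202,145 145,92

Derivation:
Round 1 (k=4): L=211 R=217
Round 2 (k=46): L=217 R=214
Round 3 (k=18): L=214 R=202
Round 4 (k=32): L=202 R=145
Round 5 (k=31): L=145 R=92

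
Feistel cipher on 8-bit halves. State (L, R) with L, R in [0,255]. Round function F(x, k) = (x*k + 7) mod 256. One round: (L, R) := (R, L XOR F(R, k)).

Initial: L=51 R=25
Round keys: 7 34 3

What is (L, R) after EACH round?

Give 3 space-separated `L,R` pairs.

Answer: 25,133 133,168 168,122

Derivation:
Round 1 (k=7): L=25 R=133
Round 2 (k=34): L=133 R=168
Round 3 (k=3): L=168 R=122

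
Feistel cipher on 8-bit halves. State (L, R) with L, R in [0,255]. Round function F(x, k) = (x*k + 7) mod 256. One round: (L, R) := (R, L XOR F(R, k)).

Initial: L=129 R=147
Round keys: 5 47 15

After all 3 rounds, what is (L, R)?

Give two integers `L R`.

Answer: 99 179

Derivation:
Round 1 (k=5): L=147 R=103
Round 2 (k=47): L=103 R=99
Round 3 (k=15): L=99 R=179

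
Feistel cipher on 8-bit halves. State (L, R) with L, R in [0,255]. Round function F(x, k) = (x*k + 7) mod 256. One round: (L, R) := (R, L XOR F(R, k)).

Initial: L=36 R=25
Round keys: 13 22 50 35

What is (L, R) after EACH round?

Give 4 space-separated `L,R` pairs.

Round 1 (k=13): L=25 R=104
Round 2 (k=22): L=104 R=238
Round 3 (k=50): L=238 R=235
Round 4 (k=35): L=235 R=198

Answer: 25,104 104,238 238,235 235,198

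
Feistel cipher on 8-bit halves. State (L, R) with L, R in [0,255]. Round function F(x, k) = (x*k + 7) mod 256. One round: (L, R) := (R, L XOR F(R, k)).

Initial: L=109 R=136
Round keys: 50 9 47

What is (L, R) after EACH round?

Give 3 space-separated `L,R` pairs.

Answer: 136,250 250,89 89,164

Derivation:
Round 1 (k=50): L=136 R=250
Round 2 (k=9): L=250 R=89
Round 3 (k=47): L=89 R=164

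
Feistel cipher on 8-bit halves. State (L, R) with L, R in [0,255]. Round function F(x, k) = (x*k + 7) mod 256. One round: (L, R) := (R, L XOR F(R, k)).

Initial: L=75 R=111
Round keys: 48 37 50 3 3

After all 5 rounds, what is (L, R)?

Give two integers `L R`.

Answer: 12 136

Derivation:
Round 1 (k=48): L=111 R=156
Round 2 (k=37): L=156 R=252
Round 3 (k=50): L=252 R=163
Round 4 (k=3): L=163 R=12
Round 5 (k=3): L=12 R=136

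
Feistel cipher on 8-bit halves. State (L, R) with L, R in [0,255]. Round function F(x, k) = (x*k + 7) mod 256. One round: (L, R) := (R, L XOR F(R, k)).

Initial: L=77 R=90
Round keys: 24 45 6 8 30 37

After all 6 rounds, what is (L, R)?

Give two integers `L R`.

Answer: 236 95

Derivation:
Round 1 (k=24): L=90 R=58
Round 2 (k=45): L=58 R=99
Round 3 (k=6): L=99 R=99
Round 4 (k=8): L=99 R=124
Round 5 (k=30): L=124 R=236
Round 6 (k=37): L=236 R=95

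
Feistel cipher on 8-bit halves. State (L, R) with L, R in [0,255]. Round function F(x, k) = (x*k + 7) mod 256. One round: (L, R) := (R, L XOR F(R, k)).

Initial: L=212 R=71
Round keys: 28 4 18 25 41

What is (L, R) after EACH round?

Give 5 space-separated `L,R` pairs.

Answer: 71,31 31,196 196,208 208,147 147,66

Derivation:
Round 1 (k=28): L=71 R=31
Round 2 (k=4): L=31 R=196
Round 3 (k=18): L=196 R=208
Round 4 (k=25): L=208 R=147
Round 5 (k=41): L=147 R=66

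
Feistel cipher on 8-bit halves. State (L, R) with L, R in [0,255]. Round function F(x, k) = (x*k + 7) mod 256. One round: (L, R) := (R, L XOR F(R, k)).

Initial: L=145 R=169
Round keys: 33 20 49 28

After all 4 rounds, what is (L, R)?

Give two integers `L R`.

Answer: 88 21

Derivation:
Round 1 (k=33): L=169 R=65
Round 2 (k=20): L=65 R=178
Round 3 (k=49): L=178 R=88
Round 4 (k=28): L=88 R=21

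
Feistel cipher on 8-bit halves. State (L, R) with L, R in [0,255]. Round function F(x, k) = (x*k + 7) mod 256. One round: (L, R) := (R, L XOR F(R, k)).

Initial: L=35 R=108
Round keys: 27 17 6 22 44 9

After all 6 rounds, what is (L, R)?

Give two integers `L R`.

Round 1 (k=27): L=108 R=72
Round 2 (k=17): L=72 R=163
Round 3 (k=6): L=163 R=145
Round 4 (k=22): L=145 R=222
Round 5 (k=44): L=222 R=190
Round 6 (k=9): L=190 R=107

Answer: 190 107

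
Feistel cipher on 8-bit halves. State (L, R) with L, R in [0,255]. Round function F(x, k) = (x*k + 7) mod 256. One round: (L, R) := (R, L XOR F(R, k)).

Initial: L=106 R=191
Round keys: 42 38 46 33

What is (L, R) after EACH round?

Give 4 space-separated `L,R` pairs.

Answer: 191,55 55,142 142,188 188,205

Derivation:
Round 1 (k=42): L=191 R=55
Round 2 (k=38): L=55 R=142
Round 3 (k=46): L=142 R=188
Round 4 (k=33): L=188 R=205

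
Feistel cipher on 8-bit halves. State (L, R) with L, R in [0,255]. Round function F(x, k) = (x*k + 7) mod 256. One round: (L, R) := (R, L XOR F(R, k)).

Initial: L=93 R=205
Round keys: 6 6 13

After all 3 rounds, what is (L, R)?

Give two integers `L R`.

Answer: 250 49

Derivation:
Round 1 (k=6): L=205 R=136
Round 2 (k=6): L=136 R=250
Round 3 (k=13): L=250 R=49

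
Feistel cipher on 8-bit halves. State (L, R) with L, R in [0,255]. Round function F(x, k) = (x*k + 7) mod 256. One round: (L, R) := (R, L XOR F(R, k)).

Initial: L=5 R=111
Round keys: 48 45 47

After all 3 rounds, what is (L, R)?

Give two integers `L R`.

Answer: 158 219

Derivation:
Round 1 (k=48): L=111 R=210
Round 2 (k=45): L=210 R=158
Round 3 (k=47): L=158 R=219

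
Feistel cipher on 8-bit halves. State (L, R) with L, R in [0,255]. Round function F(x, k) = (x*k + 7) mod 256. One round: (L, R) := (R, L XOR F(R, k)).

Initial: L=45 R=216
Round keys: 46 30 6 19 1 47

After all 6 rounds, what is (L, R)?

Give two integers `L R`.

Round 1 (k=46): L=216 R=250
Round 2 (k=30): L=250 R=139
Round 3 (k=6): L=139 R=179
Round 4 (k=19): L=179 R=219
Round 5 (k=1): L=219 R=81
Round 6 (k=47): L=81 R=61

Answer: 81 61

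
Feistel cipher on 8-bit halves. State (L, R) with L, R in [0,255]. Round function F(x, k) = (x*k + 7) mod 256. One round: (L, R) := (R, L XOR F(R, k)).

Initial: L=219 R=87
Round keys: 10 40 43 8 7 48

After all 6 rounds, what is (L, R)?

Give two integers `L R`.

Answer: 1 152

Derivation:
Round 1 (k=10): L=87 R=182
Round 2 (k=40): L=182 R=32
Round 3 (k=43): L=32 R=209
Round 4 (k=8): L=209 R=175
Round 5 (k=7): L=175 R=1
Round 6 (k=48): L=1 R=152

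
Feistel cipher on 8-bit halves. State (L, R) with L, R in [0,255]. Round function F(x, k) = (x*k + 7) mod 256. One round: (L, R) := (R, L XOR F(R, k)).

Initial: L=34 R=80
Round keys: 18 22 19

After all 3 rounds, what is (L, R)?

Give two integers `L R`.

Round 1 (k=18): L=80 R=133
Round 2 (k=22): L=133 R=37
Round 3 (k=19): L=37 R=67

Answer: 37 67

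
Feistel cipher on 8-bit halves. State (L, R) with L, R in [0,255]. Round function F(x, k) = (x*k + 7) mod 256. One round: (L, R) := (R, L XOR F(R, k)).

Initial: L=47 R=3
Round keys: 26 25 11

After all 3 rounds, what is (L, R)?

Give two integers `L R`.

Answer: 242 23

Derivation:
Round 1 (k=26): L=3 R=122
Round 2 (k=25): L=122 R=242
Round 3 (k=11): L=242 R=23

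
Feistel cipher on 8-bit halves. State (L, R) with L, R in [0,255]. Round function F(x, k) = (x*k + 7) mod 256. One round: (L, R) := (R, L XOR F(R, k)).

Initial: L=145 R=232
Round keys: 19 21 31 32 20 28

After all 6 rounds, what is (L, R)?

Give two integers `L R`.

Round 1 (k=19): L=232 R=174
Round 2 (k=21): L=174 R=165
Round 3 (k=31): L=165 R=172
Round 4 (k=32): L=172 R=34
Round 5 (k=20): L=34 R=3
Round 6 (k=28): L=3 R=121

Answer: 3 121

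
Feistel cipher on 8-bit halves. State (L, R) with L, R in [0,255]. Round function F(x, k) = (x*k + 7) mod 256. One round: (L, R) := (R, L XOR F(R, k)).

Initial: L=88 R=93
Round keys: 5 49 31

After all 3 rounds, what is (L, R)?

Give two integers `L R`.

Round 1 (k=5): L=93 R=128
Round 2 (k=49): L=128 R=218
Round 3 (k=31): L=218 R=237

Answer: 218 237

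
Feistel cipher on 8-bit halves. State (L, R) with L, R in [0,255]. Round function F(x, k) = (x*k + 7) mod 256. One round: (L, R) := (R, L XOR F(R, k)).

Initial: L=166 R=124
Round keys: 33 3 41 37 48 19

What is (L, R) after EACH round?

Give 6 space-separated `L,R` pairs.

Answer: 124,165 165,138 138,132 132,145 145,179 179,193

Derivation:
Round 1 (k=33): L=124 R=165
Round 2 (k=3): L=165 R=138
Round 3 (k=41): L=138 R=132
Round 4 (k=37): L=132 R=145
Round 5 (k=48): L=145 R=179
Round 6 (k=19): L=179 R=193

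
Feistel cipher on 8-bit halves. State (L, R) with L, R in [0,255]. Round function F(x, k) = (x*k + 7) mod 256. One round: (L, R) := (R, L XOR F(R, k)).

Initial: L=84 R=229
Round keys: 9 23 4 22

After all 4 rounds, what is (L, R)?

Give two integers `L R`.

Round 1 (k=9): L=229 R=64
Round 2 (k=23): L=64 R=34
Round 3 (k=4): L=34 R=207
Round 4 (k=22): L=207 R=243

Answer: 207 243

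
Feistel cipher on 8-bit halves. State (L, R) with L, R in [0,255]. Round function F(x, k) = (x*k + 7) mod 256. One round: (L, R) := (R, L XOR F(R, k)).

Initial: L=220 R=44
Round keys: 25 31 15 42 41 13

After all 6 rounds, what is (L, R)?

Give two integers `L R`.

Answer: 118 110

Derivation:
Round 1 (k=25): L=44 R=143
Round 2 (k=31): L=143 R=116
Round 3 (k=15): L=116 R=92
Round 4 (k=42): L=92 R=107
Round 5 (k=41): L=107 R=118
Round 6 (k=13): L=118 R=110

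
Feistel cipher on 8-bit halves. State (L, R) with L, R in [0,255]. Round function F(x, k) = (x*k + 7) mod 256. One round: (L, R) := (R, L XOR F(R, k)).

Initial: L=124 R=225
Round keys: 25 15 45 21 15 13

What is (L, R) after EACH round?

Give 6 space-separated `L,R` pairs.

Round 1 (k=25): L=225 R=124
Round 2 (k=15): L=124 R=170
Round 3 (k=45): L=170 R=149
Round 4 (k=21): L=149 R=234
Round 5 (k=15): L=234 R=40
Round 6 (k=13): L=40 R=229

Answer: 225,124 124,170 170,149 149,234 234,40 40,229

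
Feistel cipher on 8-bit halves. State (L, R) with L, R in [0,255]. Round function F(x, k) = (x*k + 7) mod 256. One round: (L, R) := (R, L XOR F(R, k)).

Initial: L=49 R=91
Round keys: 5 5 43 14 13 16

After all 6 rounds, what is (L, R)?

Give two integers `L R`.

Answer: 14 243

Derivation:
Round 1 (k=5): L=91 R=255
Round 2 (k=5): L=255 R=89
Round 3 (k=43): L=89 R=5
Round 4 (k=14): L=5 R=20
Round 5 (k=13): L=20 R=14
Round 6 (k=16): L=14 R=243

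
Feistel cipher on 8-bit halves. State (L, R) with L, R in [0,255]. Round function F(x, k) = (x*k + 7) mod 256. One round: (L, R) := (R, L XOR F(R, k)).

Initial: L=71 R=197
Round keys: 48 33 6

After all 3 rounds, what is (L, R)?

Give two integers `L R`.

Round 1 (k=48): L=197 R=176
Round 2 (k=33): L=176 R=114
Round 3 (k=6): L=114 R=3

Answer: 114 3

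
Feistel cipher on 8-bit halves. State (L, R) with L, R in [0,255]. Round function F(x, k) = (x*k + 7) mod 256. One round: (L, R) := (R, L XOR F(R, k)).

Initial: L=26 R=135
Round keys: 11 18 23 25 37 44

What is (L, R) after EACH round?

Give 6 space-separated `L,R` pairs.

Answer: 135,206 206,4 4,173 173,232 232,34 34,55

Derivation:
Round 1 (k=11): L=135 R=206
Round 2 (k=18): L=206 R=4
Round 3 (k=23): L=4 R=173
Round 4 (k=25): L=173 R=232
Round 5 (k=37): L=232 R=34
Round 6 (k=44): L=34 R=55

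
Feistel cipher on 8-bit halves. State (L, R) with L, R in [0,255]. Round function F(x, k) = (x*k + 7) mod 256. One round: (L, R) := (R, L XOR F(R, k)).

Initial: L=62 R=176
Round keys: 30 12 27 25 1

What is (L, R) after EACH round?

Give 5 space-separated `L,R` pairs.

Answer: 176,153 153,131 131,65 65,227 227,171

Derivation:
Round 1 (k=30): L=176 R=153
Round 2 (k=12): L=153 R=131
Round 3 (k=27): L=131 R=65
Round 4 (k=25): L=65 R=227
Round 5 (k=1): L=227 R=171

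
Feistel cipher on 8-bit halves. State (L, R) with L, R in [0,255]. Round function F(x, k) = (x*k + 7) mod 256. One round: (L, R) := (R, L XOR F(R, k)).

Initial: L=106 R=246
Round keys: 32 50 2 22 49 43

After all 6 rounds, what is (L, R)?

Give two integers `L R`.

Round 1 (k=32): L=246 R=173
Round 2 (k=50): L=173 R=39
Round 3 (k=2): L=39 R=248
Round 4 (k=22): L=248 R=112
Round 5 (k=49): L=112 R=143
Round 6 (k=43): L=143 R=124

Answer: 143 124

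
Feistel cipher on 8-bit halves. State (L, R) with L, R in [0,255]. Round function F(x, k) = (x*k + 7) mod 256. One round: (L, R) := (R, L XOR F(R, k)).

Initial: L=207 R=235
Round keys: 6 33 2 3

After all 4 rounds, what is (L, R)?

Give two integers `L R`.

Round 1 (k=6): L=235 R=70
Round 2 (k=33): L=70 R=230
Round 3 (k=2): L=230 R=149
Round 4 (k=3): L=149 R=32

Answer: 149 32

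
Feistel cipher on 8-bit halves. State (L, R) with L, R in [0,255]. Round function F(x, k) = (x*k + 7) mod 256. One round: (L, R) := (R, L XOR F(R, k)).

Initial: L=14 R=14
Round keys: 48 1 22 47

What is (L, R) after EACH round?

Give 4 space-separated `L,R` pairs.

Answer: 14,169 169,190 190,242 242,203

Derivation:
Round 1 (k=48): L=14 R=169
Round 2 (k=1): L=169 R=190
Round 3 (k=22): L=190 R=242
Round 4 (k=47): L=242 R=203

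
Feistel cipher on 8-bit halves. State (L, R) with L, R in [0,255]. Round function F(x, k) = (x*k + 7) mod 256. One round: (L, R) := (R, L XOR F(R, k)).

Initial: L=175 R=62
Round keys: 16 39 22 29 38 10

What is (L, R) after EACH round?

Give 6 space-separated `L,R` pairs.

Answer: 62,72 72,193 193,213 213,233 233,72 72,62

Derivation:
Round 1 (k=16): L=62 R=72
Round 2 (k=39): L=72 R=193
Round 3 (k=22): L=193 R=213
Round 4 (k=29): L=213 R=233
Round 5 (k=38): L=233 R=72
Round 6 (k=10): L=72 R=62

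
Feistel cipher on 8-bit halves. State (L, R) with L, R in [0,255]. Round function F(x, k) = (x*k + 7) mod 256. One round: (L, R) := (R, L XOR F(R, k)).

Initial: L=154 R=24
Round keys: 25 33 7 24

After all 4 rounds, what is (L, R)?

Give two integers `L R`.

Round 1 (k=25): L=24 R=197
Round 2 (k=33): L=197 R=116
Round 3 (k=7): L=116 R=246
Round 4 (k=24): L=246 R=99

Answer: 246 99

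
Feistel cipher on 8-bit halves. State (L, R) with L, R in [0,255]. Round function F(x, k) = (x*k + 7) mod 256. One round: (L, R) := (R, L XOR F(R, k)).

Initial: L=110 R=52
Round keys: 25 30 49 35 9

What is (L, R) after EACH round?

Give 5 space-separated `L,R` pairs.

Answer: 52,117 117,137 137,53 53,207 207,123

Derivation:
Round 1 (k=25): L=52 R=117
Round 2 (k=30): L=117 R=137
Round 3 (k=49): L=137 R=53
Round 4 (k=35): L=53 R=207
Round 5 (k=9): L=207 R=123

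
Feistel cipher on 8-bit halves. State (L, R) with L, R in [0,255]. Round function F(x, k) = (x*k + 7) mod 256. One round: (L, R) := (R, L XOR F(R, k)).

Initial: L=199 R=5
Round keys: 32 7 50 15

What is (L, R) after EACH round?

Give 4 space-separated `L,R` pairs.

Answer: 5,96 96,162 162,203 203,78

Derivation:
Round 1 (k=32): L=5 R=96
Round 2 (k=7): L=96 R=162
Round 3 (k=50): L=162 R=203
Round 4 (k=15): L=203 R=78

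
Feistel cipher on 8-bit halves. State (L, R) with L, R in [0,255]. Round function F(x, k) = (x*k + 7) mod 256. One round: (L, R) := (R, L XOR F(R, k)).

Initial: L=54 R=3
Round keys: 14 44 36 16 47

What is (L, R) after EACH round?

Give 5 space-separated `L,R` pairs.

Round 1 (k=14): L=3 R=7
Round 2 (k=44): L=7 R=56
Round 3 (k=36): L=56 R=224
Round 4 (k=16): L=224 R=63
Round 5 (k=47): L=63 R=120

Answer: 3,7 7,56 56,224 224,63 63,120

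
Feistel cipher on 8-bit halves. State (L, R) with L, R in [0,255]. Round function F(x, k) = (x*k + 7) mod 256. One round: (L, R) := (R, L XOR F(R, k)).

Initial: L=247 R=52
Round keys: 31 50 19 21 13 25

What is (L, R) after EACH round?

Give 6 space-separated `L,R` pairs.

Answer: 52,164 164,59 59,204 204,248 248,83 83,218

Derivation:
Round 1 (k=31): L=52 R=164
Round 2 (k=50): L=164 R=59
Round 3 (k=19): L=59 R=204
Round 4 (k=21): L=204 R=248
Round 5 (k=13): L=248 R=83
Round 6 (k=25): L=83 R=218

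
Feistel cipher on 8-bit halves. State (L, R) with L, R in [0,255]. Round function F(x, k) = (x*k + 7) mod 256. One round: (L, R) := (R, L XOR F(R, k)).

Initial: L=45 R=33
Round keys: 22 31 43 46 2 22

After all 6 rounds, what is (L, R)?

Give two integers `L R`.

Round 1 (k=22): L=33 R=240
Round 2 (k=31): L=240 R=54
Round 3 (k=43): L=54 R=233
Round 4 (k=46): L=233 R=211
Round 5 (k=2): L=211 R=68
Round 6 (k=22): L=68 R=12

Answer: 68 12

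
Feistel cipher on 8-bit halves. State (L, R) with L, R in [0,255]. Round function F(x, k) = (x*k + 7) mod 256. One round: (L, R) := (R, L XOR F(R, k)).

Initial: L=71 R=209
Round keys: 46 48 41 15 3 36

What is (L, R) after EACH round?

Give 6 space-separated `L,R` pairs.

Round 1 (k=46): L=209 R=210
Round 2 (k=48): L=210 R=182
Round 3 (k=41): L=182 R=255
Round 4 (k=15): L=255 R=78
Round 5 (k=3): L=78 R=14
Round 6 (k=36): L=14 R=177

Answer: 209,210 210,182 182,255 255,78 78,14 14,177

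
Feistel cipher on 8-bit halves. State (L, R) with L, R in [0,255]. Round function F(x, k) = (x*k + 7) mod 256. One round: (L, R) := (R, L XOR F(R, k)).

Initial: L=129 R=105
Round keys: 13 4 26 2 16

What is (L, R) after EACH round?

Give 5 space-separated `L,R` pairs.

Answer: 105,221 221,18 18,6 6,1 1,17

Derivation:
Round 1 (k=13): L=105 R=221
Round 2 (k=4): L=221 R=18
Round 3 (k=26): L=18 R=6
Round 4 (k=2): L=6 R=1
Round 5 (k=16): L=1 R=17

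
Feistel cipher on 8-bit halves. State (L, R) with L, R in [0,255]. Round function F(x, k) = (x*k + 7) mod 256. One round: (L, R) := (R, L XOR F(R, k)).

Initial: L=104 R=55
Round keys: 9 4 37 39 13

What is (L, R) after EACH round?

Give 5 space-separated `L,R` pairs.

Answer: 55,158 158,72 72,241 241,246 246,116

Derivation:
Round 1 (k=9): L=55 R=158
Round 2 (k=4): L=158 R=72
Round 3 (k=37): L=72 R=241
Round 4 (k=39): L=241 R=246
Round 5 (k=13): L=246 R=116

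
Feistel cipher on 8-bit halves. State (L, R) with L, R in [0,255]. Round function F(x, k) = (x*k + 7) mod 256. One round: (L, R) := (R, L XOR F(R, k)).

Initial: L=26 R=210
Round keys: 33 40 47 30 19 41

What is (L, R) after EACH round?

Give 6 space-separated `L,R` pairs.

Answer: 210,3 3,173 173,201 201,56 56,230 230,229

Derivation:
Round 1 (k=33): L=210 R=3
Round 2 (k=40): L=3 R=173
Round 3 (k=47): L=173 R=201
Round 4 (k=30): L=201 R=56
Round 5 (k=19): L=56 R=230
Round 6 (k=41): L=230 R=229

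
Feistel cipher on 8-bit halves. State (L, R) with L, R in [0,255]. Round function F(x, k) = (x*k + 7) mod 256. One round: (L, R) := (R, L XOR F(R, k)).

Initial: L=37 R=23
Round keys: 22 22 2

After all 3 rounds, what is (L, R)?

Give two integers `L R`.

Answer: 8 51

Derivation:
Round 1 (k=22): L=23 R=36
Round 2 (k=22): L=36 R=8
Round 3 (k=2): L=8 R=51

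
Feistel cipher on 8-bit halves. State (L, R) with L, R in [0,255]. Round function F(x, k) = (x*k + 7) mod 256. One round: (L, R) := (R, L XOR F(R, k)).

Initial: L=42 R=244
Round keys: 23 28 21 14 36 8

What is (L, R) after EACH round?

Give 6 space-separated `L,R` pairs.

Round 1 (k=23): L=244 R=217
Round 2 (k=28): L=217 R=55
Round 3 (k=21): L=55 R=83
Round 4 (k=14): L=83 R=166
Round 5 (k=36): L=166 R=12
Round 6 (k=8): L=12 R=193

Answer: 244,217 217,55 55,83 83,166 166,12 12,193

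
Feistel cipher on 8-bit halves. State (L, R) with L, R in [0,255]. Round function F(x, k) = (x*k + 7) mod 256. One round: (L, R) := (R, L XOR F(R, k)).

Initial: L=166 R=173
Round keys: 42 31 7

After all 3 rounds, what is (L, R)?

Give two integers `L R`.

Round 1 (k=42): L=173 R=207
Round 2 (k=31): L=207 R=181
Round 3 (k=7): L=181 R=53

Answer: 181 53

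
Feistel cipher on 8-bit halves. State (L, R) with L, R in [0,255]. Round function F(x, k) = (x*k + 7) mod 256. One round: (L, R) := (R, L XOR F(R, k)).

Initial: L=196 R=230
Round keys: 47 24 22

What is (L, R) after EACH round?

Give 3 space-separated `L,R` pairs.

Answer: 230,133 133,153 153,168

Derivation:
Round 1 (k=47): L=230 R=133
Round 2 (k=24): L=133 R=153
Round 3 (k=22): L=153 R=168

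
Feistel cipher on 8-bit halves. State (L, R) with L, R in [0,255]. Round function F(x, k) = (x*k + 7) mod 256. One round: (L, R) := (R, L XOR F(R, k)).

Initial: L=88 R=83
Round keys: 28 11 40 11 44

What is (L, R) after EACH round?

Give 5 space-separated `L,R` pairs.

Round 1 (k=28): L=83 R=67
Round 2 (k=11): L=67 R=187
Round 3 (k=40): L=187 R=124
Round 4 (k=11): L=124 R=224
Round 5 (k=44): L=224 R=251

Answer: 83,67 67,187 187,124 124,224 224,251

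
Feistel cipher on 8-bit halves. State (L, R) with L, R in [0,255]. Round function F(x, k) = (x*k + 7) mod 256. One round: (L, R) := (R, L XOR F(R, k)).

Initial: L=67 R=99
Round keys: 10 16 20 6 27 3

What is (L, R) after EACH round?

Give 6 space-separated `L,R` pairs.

Answer: 99,166 166,4 4,241 241,169 169,43 43,33

Derivation:
Round 1 (k=10): L=99 R=166
Round 2 (k=16): L=166 R=4
Round 3 (k=20): L=4 R=241
Round 4 (k=6): L=241 R=169
Round 5 (k=27): L=169 R=43
Round 6 (k=3): L=43 R=33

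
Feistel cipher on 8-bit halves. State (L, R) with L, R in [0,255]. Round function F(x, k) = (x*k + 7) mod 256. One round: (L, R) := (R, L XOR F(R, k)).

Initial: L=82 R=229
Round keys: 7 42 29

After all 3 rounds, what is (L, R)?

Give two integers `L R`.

Round 1 (k=7): L=229 R=24
Round 2 (k=42): L=24 R=18
Round 3 (k=29): L=18 R=9

Answer: 18 9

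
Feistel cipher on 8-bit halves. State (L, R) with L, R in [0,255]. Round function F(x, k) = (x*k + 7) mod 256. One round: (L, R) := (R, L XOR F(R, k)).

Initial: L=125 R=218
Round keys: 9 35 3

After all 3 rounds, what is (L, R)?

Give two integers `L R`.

Answer: 49 86

Derivation:
Round 1 (k=9): L=218 R=204
Round 2 (k=35): L=204 R=49
Round 3 (k=3): L=49 R=86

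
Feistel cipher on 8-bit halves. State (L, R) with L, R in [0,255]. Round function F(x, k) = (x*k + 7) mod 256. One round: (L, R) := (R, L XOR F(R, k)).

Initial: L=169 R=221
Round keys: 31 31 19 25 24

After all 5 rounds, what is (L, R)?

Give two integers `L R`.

Answer: 185 30

Derivation:
Round 1 (k=31): L=221 R=99
Round 2 (k=31): L=99 R=217
Round 3 (k=19): L=217 R=65
Round 4 (k=25): L=65 R=185
Round 5 (k=24): L=185 R=30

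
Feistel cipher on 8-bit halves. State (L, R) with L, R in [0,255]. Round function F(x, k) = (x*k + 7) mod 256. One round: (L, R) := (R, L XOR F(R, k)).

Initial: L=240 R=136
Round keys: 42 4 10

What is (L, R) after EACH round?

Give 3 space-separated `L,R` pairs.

Round 1 (k=42): L=136 R=167
Round 2 (k=4): L=167 R=43
Round 3 (k=10): L=43 R=18

Answer: 136,167 167,43 43,18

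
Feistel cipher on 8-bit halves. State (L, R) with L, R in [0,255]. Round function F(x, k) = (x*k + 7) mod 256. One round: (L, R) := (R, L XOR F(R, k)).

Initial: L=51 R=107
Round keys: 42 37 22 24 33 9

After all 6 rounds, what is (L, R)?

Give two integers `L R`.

Answer: 37 133

Derivation:
Round 1 (k=42): L=107 R=166
Round 2 (k=37): L=166 R=110
Round 3 (k=22): L=110 R=221
Round 4 (k=24): L=221 R=209
Round 5 (k=33): L=209 R=37
Round 6 (k=9): L=37 R=133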